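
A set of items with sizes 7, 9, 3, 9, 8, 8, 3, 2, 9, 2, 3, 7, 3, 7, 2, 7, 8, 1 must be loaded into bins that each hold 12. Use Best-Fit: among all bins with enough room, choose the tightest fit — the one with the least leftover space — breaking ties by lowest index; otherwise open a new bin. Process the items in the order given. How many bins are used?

10 bins

Put 7 in bin 1; 5 remain.
Put 9 in bin 2; 3 remain.
Put 3 in bin 2; 0 remain.
Put 9 in bin 3; 3 remain.
Put 8 in bin 4; 4 remain.
Put 8 in bin 5; 4 remain.
Put 3 in bin 3; 0 remain.
Put 2 in bin 4; 2 remain.
Put 9 in bin 6; 3 remain.
Put 2 in bin 4; 0 remain.
Put 3 in bin 6; 0 remain.
Put 7 in bin 7; 5 remain.
Put 3 in bin 5; 1 remain.
Put 7 in bin 8; 5 remain.
Put 2 in bin 1; 3 remain.
Put 7 in bin 9; 5 remain.
Put 8 in bin 10; 4 remain.
Put 1 in bin 5; 0 remain.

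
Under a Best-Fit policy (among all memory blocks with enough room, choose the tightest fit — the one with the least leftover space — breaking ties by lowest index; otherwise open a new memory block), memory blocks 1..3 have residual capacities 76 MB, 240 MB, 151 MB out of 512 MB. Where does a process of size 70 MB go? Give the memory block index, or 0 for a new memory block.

1

Memory blocks with room: memory block 1 (76 MB), memory block 2 (240 MB), memory block 3 (151 MB).
Tightest fit is memory block 1 with 76 MB free.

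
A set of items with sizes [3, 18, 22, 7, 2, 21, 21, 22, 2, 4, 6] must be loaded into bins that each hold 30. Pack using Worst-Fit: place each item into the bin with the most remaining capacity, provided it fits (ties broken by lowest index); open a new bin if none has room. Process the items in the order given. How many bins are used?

Put 3 in bin 1; 27 remain.
Put 18 in bin 1; 9 remain.
Put 22 in bin 2; 8 remain.
Put 7 in bin 1; 2 remain.
Put 2 in bin 2; 6 remain.
Put 21 in bin 3; 9 remain.
Put 21 in bin 4; 9 remain.
Put 22 in bin 5; 8 remain.
Put 2 in bin 3; 7 remain.
Put 4 in bin 4; 5 remain.
Put 6 in bin 5; 2 remain.
Final bins: [3,18,7] [22,2] [21,2] [21,4] [22,6].

5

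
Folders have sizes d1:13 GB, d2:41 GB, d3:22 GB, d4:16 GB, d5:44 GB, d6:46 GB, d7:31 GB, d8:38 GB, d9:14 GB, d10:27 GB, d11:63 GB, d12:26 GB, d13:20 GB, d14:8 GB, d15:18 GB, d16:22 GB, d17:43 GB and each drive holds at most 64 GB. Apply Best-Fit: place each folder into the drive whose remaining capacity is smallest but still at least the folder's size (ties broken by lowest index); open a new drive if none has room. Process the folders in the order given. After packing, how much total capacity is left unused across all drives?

84

drive 1: place d1 (13 GB), 51 GB left
drive 1: place d2 (41 GB), 10 GB left
drive 2: place d3 (22 GB), 42 GB left
drive 2: place d4 (16 GB), 26 GB left
drive 3: place d5 (44 GB), 20 GB left
drive 4: place d6 (46 GB), 18 GB left
drive 5: place d7 (31 GB), 33 GB left
drive 6: place d8 (38 GB), 26 GB left
drive 4: place d9 (14 GB), 4 GB left
drive 5: place d10 (27 GB), 6 GB left
drive 7: place d11 (63 GB), 1 GB left
drive 2: place d12 (26 GB), 0 GB left
drive 3: place d13 (20 GB), 0 GB left
drive 1: place d14 (8 GB), 2 GB left
drive 6: place d15 (18 GB), 8 GB left
drive 8: place d16 (22 GB), 42 GB left
drive 9: place d17 (43 GB), 21 GB left
9 drives × 64 GB = 576 GB; used 492 GB; unused 84 GB.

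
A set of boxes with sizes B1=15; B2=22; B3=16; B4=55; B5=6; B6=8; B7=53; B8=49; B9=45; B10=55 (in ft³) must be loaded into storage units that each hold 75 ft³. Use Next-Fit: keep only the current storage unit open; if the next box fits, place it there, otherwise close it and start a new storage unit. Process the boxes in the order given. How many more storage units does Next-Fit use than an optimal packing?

Next-Fit: [15,22,16] [55,6,8] [53] [49] [45] [55] → 6 storage units.
Total size 324 ft³; any packing needs at least ⌈324/75⌉ = 5 storage units.
An optimal packing achieves that bound: [55,16] [55,15] [53,22] [49,8,6] [45] → 5 storage units.
Excess: 6 − 5 = 1.

1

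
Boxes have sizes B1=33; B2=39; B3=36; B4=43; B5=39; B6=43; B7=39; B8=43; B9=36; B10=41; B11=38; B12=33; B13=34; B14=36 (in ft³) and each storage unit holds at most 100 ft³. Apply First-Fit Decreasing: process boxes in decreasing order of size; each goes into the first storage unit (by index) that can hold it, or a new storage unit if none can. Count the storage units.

7

Sorted descending: 43, 43, 43, 41, 39, 39, 39, 38, 36, 36, 36, 34, 33, 33.
storage unit 1: place 43 ft³, 57 ft³ left
storage unit 1: place 43 ft³, 14 ft³ left
storage unit 2: place 43 ft³, 57 ft³ left
storage unit 2: place 41 ft³, 16 ft³ left
storage unit 3: place 39 ft³, 61 ft³ left
storage unit 3: place 39 ft³, 22 ft³ left
storage unit 4: place 39 ft³, 61 ft³ left
storage unit 4: place 38 ft³, 23 ft³ left
storage unit 5: place 36 ft³, 64 ft³ left
storage unit 5: place 36 ft³, 28 ft³ left
storage unit 6: place 36 ft³, 64 ft³ left
storage unit 6: place 34 ft³, 30 ft³ left
storage unit 7: place 33 ft³, 67 ft³ left
storage unit 7: place 33 ft³, 34 ft³ left
Final storage units: [43,43] [43,41] [39,39] [39,38] [36,36] [36,34] [33,33].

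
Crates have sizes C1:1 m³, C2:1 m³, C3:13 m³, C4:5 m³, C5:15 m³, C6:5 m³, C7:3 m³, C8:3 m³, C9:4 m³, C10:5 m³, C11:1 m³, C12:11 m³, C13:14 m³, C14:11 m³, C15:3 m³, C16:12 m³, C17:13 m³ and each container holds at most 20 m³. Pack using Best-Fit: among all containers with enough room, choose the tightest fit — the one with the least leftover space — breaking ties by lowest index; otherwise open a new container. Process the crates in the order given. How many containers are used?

container 1: place C1 (1 m³), 19 m³ left
container 1: place C2 (1 m³), 18 m³ left
container 1: place C3 (13 m³), 5 m³ left
container 1: place C4 (5 m³), 0 m³ left
container 2: place C5 (15 m³), 5 m³ left
container 2: place C6 (5 m³), 0 m³ left
container 3: place C7 (3 m³), 17 m³ left
container 3: place C8 (3 m³), 14 m³ left
container 3: place C9 (4 m³), 10 m³ left
container 3: place C10 (5 m³), 5 m³ left
container 3: place C11 (1 m³), 4 m³ left
container 4: place C12 (11 m³), 9 m³ left
container 5: place C13 (14 m³), 6 m³ left
container 6: place C14 (11 m³), 9 m³ left
container 3: place C15 (3 m³), 1 m³ left
container 7: place C16 (12 m³), 8 m³ left
container 8: place C17 (13 m³), 7 m³ left
Final containers: [1,1,13,5] [15,5] [3,3,4,5,1,3] [11] [14] [11] [12] [13].

8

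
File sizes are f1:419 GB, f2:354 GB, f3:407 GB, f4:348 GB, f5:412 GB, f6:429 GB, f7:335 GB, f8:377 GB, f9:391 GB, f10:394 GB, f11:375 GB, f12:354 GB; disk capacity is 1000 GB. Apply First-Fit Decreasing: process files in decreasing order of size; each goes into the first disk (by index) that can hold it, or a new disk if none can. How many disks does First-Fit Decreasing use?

Sorted descending: 429, 419, 412, 407, 394, 391, 377, 375, 354, 354, 348, 335.
Put 429 GB in disk 1; 571 GB remain.
Put 419 GB in disk 1; 152 GB remain.
Put 412 GB in disk 2; 588 GB remain.
Put 407 GB in disk 2; 181 GB remain.
Put 394 GB in disk 3; 606 GB remain.
Put 391 GB in disk 3; 215 GB remain.
Put 377 GB in disk 4; 623 GB remain.
Put 375 GB in disk 4; 248 GB remain.
Put 354 GB in disk 5; 646 GB remain.
Put 354 GB in disk 5; 292 GB remain.
Put 348 GB in disk 6; 652 GB remain.
Put 335 GB in disk 6; 317 GB remain.
Final disks: [429,419] [412,407] [394,391] [377,375] [354,354] [348,335].

6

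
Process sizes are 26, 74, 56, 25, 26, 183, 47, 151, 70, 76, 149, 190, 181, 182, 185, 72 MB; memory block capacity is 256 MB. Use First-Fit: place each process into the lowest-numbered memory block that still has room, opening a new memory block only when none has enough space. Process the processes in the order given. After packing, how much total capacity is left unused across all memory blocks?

355

memory block 1: place 26 MB, 230 MB left
memory block 1: place 74 MB, 156 MB left
memory block 1: place 56 MB, 100 MB left
memory block 1: place 25 MB, 75 MB left
memory block 1: place 26 MB, 49 MB left
memory block 2: place 183 MB, 73 MB left
memory block 1: place 47 MB, 2 MB left
memory block 3: place 151 MB, 105 MB left
memory block 2: place 70 MB, 3 MB left
memory block 3: place 76 MB, 29 MB left
memory block 4: place 149 MB, 107 MB left
memory block 5: place 190 MB, 66 MB left
memory block 6: place 181 MB, 75 MB left
memory block 7: place 182 MB, 74 MB left
memory block 8: place 185 MB, 71 MB left
memory block 4: place 72 MB, 35 MB left
8 memory blocks × 256 MB = 2048 MB; used 1693 MB; unused 355 MB.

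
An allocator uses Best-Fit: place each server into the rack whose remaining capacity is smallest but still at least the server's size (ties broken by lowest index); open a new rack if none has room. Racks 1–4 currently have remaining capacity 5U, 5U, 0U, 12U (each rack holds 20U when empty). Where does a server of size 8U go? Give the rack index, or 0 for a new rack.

4

Racks with room: rack 4 (12U).
Tightest fit is rack 4 with 12U free.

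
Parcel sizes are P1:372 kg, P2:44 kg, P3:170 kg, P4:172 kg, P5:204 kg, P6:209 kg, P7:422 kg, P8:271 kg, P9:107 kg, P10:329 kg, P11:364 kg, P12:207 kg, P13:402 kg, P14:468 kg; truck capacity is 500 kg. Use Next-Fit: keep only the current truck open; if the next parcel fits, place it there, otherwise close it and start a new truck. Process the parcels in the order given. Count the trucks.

10

Put P1 (372 kg) in truck 1; 128 kg remain.
Put P2 (44 kg) in truck 1; 84 kg remain.
Put P3 (170 kg) in truck 2; 330 kg remain.
Put P4 (172 kg) in truck 2; 158 kg remain.
Put P5 (204 kg) in truck 3; 296 kg remain.
Put P6 (209 kg) in truck 3; 87 kg remain.
Put P7 (422 kg) in truck 4; 78 kg remain.
Put P8 (271 kg) in truck 5; 229 kg remain.
Put P9 (107 kg) in truck 5; 122 kg remain.
Put P10 (329 kg) in truck 6; 171 kg remain.
Put P11 (364 kg) in truck 7; 136 kg remain.
Put P12 (207 kg) in truck 8; 293 kg remain.
Put P13 (402 kg) in truck 9; 98 kg remain.
Put P14 (468 kg) in truck 10; 32 kg remain.
Final trucks: [372,44] [170,172] [204,209] [422] [271,107] [329] [364] [207] [402] [468].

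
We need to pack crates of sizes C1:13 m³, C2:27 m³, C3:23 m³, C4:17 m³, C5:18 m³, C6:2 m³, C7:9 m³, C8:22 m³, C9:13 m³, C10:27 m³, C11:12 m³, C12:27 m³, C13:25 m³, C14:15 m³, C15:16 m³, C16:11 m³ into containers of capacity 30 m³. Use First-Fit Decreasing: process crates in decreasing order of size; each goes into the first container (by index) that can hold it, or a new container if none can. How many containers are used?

11

Sorted descending: 27, 27, 27, 25, 23, 22, 18, 17, 16, 15, 13, 13, 12, 11, 9, 2.
container 1: place 27 m³, 3 m³ left
container 2: place 27 m³, 3 m³ left
container 3: place 27 m³, 3 m³ left
container 4: place 25 m³, 5 m³ left
container 5: place 23 m³, 7 m³ left
container 6: place 22 m³, 8 m³ left
container 7: place 18 m³, 12 m³ left
container 8: place 17 m³, 13 m³ left
container 9: place 16 m³, 14 m³ left
container 10: place 15 m³, 15 m³ left
container 8: place 13 m³, 0 m³ left
container 9: place 13 m³, 1 m³ left
container 7: place 12 m³, 0 m³ left
container 10: place 11 m³, 4 m³ left
container 11: place 9 m³, 21 m³ left
container 1: place 2 m³, 1 m³ left
Final containers: [27,2] [27] [27] [25] [23] [22] [18,12] [17,13] [16,13] [15,11] [9].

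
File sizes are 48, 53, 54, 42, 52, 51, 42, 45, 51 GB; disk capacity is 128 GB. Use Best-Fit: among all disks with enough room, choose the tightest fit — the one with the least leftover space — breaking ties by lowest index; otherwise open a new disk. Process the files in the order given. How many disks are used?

48 GB → disk 1 (remaining 80 GB)
53 GB → disk 1 (remaining 27 GB)
54 GB → disk 2 (remaining 74 GB)
42 GB → disk 2 (remaining 32 GB)
52 GB → disk 3 (remaining 76 GB)
51 GB → disk 3 (remaining 25 GB)
42 GB → disk 4 (remaining 86 GB)
45 GB → disk 4 (remaining 41 GB)
51 GB → disk 5 (remaining 77 GB)

5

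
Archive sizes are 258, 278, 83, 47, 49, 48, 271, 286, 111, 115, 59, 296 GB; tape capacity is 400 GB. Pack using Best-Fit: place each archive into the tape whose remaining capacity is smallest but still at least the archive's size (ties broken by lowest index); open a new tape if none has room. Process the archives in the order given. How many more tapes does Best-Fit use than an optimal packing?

1

Best-Fit: [258,47,49] [278,83] [48,271,59] [286,111] [115] [296] → 6 tapes.
Total size 1901 GB; any packing needs at least ⌈1901/400⌉ = 5 tapes.
An optimal packing achieves that bound: [296,83] [286,111] [278,115] [271,59,49] [258,48,47] → 5 tapes.
Excess: 6 − 5 = 1.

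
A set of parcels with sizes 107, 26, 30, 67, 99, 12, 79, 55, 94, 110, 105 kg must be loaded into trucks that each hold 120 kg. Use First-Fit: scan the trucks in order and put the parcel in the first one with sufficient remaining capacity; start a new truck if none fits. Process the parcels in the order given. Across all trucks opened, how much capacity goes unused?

176

107 kg → truck 1 (remaining 13 kg)
26 kg → truck 2 (remaining 94 kg)
30 kg → truck 2 (remaining 64 kg)
67 kg → truck 3 (remaining 53 kg)
99 kg → truck 4 (remaining 21 kg)
12 kg → truck 1 (remaining 1 kg)
79 kg → truck 5 (remaining 41 kg)
55 kg → truck 2 (remaining 9 kg)
94 kg → truck 6 (remaining 26 kg)
110 kg → truck 7 (remaining 10 kg)
105 kg → truck 8 (remaining 15 kg)
8 trucks × 120 kg = 960 kg; used 784 kg; unused 176 kg.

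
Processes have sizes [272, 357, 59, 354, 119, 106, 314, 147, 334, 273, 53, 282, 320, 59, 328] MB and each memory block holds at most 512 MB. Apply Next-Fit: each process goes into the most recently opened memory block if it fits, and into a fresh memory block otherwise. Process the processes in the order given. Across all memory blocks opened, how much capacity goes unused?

memory block 1: place 272 MB, 240 MB left
memory block 2: place 357 MB, 155 MB left
memory block 2: place 59 MB, 96 MB left
memory block 3: place 354 MB, 158 MB left
memory block 3: place 119 MB, 39 MB left
memory block 4: place 106 MB, 406 MB left
memory block 4: place 314 MB, 92 MB left
memory block 5: place 147 MB, 365 MB left
memory block 5: place 334 MB, 31 MB left
memory block 6: place 273 MB, 239 MB left
memory block 6: place 53 MB, 186 MB left
memory block 7: place 282 MB, 230 MB left
memory block 8: place 320 MB, 192 MB left
memory block 8: place 59 MB, 133 MB left
memory block 9: place 328 MB, 184 MB left
9 memory blocks × 512 MB = 4608 MB; used 3377 MB; unused 1231 MB.

1231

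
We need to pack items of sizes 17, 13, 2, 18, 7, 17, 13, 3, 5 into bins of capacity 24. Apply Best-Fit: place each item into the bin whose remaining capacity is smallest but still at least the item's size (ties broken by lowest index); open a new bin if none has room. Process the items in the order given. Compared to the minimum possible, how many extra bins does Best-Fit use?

0

Best-Fit: [17,2,5] [13,7,3] [18] [17] [13] → 5 bins.
5 items exceed 12 (half the capacity), and no two of those can share a bin, so at least 5 bins are needed.
So 5 is already optimal.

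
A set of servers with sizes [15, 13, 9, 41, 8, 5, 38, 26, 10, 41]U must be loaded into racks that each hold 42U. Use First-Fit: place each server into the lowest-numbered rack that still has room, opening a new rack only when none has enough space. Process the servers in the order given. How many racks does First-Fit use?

Put 15U in rack 1; 27U remain.
Put 13U in rack 1; 14U remain.
Put 9U in rack 1; 5U remain.
Put 41U in rack 2; 1U remain.
Put 8U in rack 3; 34U remain.
Put 5U in rack 1; 0U remain.
Put 38U in rack 4; 4U remain.
Put 26U in rack 3; 8U remain.
Put 10U in rack 5; 32U remain.
Put 41U in rack 6; 1U remain.
Final racks: [15,13,9,5] [41] [8,26] [38] [10] [41].

6 racks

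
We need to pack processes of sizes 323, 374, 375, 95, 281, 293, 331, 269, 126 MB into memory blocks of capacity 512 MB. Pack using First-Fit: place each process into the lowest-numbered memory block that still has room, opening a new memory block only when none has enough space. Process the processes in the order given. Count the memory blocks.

memory block 1: place 323 MB, 189 MB left
memory block 2: place 374 MB, 138 MB left
memory block 3: place 375 MB, 137 MB left
memory block 1: place 95 MB, 94 MB left
memory block 4: place 281 MB, 231 MB left
memory block 5: place 293 MB, 219 MB left
memory block 6: place 331 MB, 181 MB left
memory block 7: place 269 MB, 243 MB left
memory block 2: place 126 MB, 12 MB left
Final memory blocks: [323,95] [374,126] [375] [281] [293] [331] [269].

7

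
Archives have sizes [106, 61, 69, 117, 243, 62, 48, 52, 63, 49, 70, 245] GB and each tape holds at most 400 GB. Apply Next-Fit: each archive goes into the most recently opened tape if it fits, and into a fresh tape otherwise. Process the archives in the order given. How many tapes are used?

Put 106 GB in tape 1; 294 GB remain.
Put 61 GB in tape 1; 233 GB remain.
Put 69 GB in tape 1; 164 GB remain.
Put 117 GB in tape 1; 47 GB remain.
Put 243 GB in tape 2; 157 GB remain.
Put 62 GB in tape 2; 95 GB remain.
Put 48 GB in tape 2; 47 GB remain.
Put 52 GB in tape 3; 348 GB remain.
Put 63 GB in tape 3; 285 GB remain.
Put 49 GB in tape 3; 236 GB remain.
Put 70 GB in tape 3; 166 GB remain.
Put 245 GB in tape 4; 155 GB remain.

4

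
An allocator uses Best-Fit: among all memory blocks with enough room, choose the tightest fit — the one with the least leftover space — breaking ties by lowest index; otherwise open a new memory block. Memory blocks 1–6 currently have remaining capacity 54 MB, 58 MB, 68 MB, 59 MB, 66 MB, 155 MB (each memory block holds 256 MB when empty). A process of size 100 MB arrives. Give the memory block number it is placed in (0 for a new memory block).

6

Memory blocks with room: memory block 6 (155 MB).
Tightest fit is memory block 6 with 155 MB free.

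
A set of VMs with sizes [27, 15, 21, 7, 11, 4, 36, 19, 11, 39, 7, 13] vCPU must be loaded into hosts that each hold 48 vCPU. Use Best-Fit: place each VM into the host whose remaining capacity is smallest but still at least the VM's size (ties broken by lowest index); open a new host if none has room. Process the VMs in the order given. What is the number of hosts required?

Put 27 vCPU in host 1; 21 vCPU remain.
Put 15 vCPU in host 1; 6 vCPU remain.
Put 21 vCPU in host 2; 27 vCPU remain.
Put 7 vCPU in host 2; 20 vCPU remain.
Put 11 vCPU in host 2; 9 vCPU remain.
Put 4 vCPU in host 1; 2 vCPU remain.
Put 36 vCPU in host 3; 12 vCPU remain.
Put 19 vCPU in host 4; 29 vCPU remain.
Put 11 vCPU in host 3; 1 vCPU remain.
Put 39 vCPU in host 5; 9 vCPU remain.
Put 7 vCPU in host 2; 2 vCPU remain.
Put 13 vCPU in host 4; 16 vCPU remain.
Final hosts: [27,15,4] [21,7,11,7] [36,11] [19,13] [39].

5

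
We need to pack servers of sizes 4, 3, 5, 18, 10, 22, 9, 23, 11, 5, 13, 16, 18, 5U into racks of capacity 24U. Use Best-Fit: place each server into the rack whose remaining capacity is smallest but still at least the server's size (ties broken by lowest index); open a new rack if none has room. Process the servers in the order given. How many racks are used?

8 racks

4U → rack 1 (remaining 20U)
3U → rack 1 (remaining 17U)
5U → rack 1 (remaining 12U)
18U → rack 2 (remaining 6U)
10U → rack 1 (remaining 2U)
22U → rack 3 (remaining 2U)
9U → rack 4 (remaining 15U)
23U → rack 5 (remaining 1U)
11U → rack 4 (remaining 4U)
5U → rack 2 (remaining 1U)
13U → rack 6 (remaining 11U)
16U → rack 7 (remaining 8U)
18U → rack 8 (remaining 6U)
5U → rack 8 (remaining 1U)
Final racks: [4,3,5,10] [18,5] [22] [9,11] [23] [13] [16] [18,5].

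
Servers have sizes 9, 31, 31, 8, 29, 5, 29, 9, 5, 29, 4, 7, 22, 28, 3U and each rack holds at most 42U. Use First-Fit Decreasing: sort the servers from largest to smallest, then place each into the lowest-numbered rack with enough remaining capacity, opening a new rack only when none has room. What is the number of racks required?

Sorted descending: 31, 31, 29, 29, 29, 28, 22, 9, 9, 8, 7, 5, 5, 4, 3.
Put 31U in rack 1; 11U remain.
Put 31U in rack 2; 11U remain.
Put 29U in rack 3; 13U remain.
Put 29U in rack 4; 13U remain.
Put 29U in rack 5; 13U remain.
Put 28U in rack 6; 14U remain.
Put 22U in rack 7; 20U remain.
Put 9U in rack 1; 2U remain.
Put 9U in rack 2; 2U remain.
Put 8U in rack 3; 5U remain.
Put 7U in rack 4; 6U remain.
Put 5U in rack 3; 0U remain.
Put 5U in rack 4; 1U remain.
Put 4U in rack 5; 9U remain.
Put 3U in rack 5; 6U remain.

7 racks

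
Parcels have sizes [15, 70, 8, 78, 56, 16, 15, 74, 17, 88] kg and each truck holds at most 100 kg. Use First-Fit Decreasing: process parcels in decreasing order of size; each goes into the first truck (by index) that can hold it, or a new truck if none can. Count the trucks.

5

Sorted descending: 88, 78, 74, 70, 56, 17, 16, 15, 15, 8.
88 kg → truck 1 (remaining 12 kg)
78 kg → truck 2 (remaining 22 kg)
74 kg → truck 3 (remaining 26 kg)
70 kg → truck 4 (remaining 30 kg)
56 kg → truck 5 (remaining 44 kg)
17 kg → truck 2 (remaining 5 kg)
16 kg → truck 3 (remaining 10 kg)
15 kg → truck 4 (remaining 15 kg)
15 kg → truck 4 (remaining 0 kg)
8 kg → truck 1 (remaining 4 kg)
Final trucks: [88,8] [78,17] [74,16] [70,15,15] [56].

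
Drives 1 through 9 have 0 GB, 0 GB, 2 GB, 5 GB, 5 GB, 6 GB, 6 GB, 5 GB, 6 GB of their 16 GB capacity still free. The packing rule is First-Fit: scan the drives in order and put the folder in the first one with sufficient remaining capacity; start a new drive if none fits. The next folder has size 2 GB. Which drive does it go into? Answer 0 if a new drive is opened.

3

Drives with room: drive 3 (2 GB), drive 4 (5 GB), drive 5 (5 GB), drive 6 (6 GB), drive 7 (6 GB), drive 8 (5 GB), drive 9 (6 GB).
The first with room is drive 3.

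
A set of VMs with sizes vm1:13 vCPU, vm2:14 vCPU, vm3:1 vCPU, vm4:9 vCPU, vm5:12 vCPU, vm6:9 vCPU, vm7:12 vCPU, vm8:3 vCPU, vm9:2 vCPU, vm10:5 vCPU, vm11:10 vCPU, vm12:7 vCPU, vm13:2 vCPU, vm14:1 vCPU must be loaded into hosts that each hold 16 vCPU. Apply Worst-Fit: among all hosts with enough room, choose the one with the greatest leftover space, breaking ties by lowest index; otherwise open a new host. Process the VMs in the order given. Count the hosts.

Put vm1 (13 vCPU) in host 1; 3 vCPU remain.
Put vm2 (14 vCPU) in host 2; 2 vCPU remain.
Put vm3 (1 vCPU) in host 1; 2 vCPU remain.
Put vm4 (9 vCPU) in host 3; 7 vCPU remain.
Put vm5 (12 vCPU) in host 4; 4 vCPU remain.
Put vm6 (9 vCPU) in host 5; 7 vCPU remain.
Put vm7 (12 vCPU) in host 6; 4 vCPU remain.
Put vm8 (3 vCPU) in host 3; 4 vCPU remain.
Put vm9 (2 vCPU) in host 5; 5 vCPU remain.
Put vm10 (5 vCPU) in host 5; 0 vCPU remain.
Put vm11 (10 vCPU) in host 7; 6 vCPU remain.
Put vm12 (7 vCPU) in host 8; 9 vCPU remain.
Put vm13 (2 vCPU) in host 8; 7 vCPU remain.
Put vm14 (1 vCPU) in host 8; 6 vCPU remain.

8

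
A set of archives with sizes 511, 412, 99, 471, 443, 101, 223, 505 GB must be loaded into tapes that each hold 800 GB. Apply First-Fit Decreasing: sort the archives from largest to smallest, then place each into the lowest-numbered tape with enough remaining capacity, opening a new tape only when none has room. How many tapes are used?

5

Sorted descending: 511, 505, 471, 443, 412, 223, 101, 99.
Put 511 GB in tape 1; 289 GB remain.
Put 505 GB in tape 2; 295 GB remain.
Put 471 GB in tape 3; 329 GB remain.
Put 443 GB in tape 4; 357 GB remain.
Put 412 GB in tape 5; 388 GB remain.
Put 223 GB in tape 1; 66 GB remain.
Put 101 GB in tape 2; 194 GB remain.
Put 99 GB in tape 2; 95 GB remain.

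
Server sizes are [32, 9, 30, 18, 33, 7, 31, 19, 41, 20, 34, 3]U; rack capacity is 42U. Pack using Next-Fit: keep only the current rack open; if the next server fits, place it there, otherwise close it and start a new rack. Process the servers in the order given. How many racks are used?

9

Put 32U in rack 1; 10U remain.
Put 9U in rack 1; 1U remain.
Put 30U in rack 2; 12U remain.
Put 18U in rack 3; 24U remain.
Put 33U in rack 4; 9U remain.
Put 7U in rack 4; 2U remain.
Put 31U in rack 5; 11U remain.
Put 19U in rack 6; 23U remain.
Put 41U in rack 7; 1U remain.
Put 20U in rack 8; 22U remain.
Put 34U in rack 9; 8U remain.
Put 3U in rack 9; 5U remain.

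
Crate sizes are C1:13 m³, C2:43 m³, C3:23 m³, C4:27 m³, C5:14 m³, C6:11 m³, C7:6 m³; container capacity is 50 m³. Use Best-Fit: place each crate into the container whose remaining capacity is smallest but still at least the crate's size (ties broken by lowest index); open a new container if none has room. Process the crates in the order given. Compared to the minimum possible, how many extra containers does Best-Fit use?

Best-Fit: [13,23,14] [43,6] [27,11] → 3 containers.
Total size 137 m³; any packing needs at least ⌈137/50⌉ = 3 containers.
So 3 is already optimal.

0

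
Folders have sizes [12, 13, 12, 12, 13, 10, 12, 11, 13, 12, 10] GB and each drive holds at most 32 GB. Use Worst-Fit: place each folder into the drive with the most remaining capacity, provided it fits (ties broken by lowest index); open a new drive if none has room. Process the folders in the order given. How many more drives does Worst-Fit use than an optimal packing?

1

Worst-Fit: [12,13] [12,12] [13,10] [12,11] [13,12] [10] → 6 drives.
Total size 130 GB; any packing needs at least ⌈130/32⌉ = 5 drives.
An optimal packing achieves that bound: [13,13] [13,12] [12,12] [12,12] [11,10,10] → 5 drives.
Excess: 6 − 5 = 1.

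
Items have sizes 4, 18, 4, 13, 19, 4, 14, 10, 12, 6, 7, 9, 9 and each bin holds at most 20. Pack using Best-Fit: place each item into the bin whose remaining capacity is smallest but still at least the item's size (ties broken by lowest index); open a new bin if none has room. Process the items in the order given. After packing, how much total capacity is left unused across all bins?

11

4 → bin 1 (remaining 16)
18 → bin 2 (remaining 2)
4 → bin 1 (remaining 12)
13 → bin 3 (remaining 7)
19 → bin 4 (remaining 1)
4 → bin 3 (remaining 3)
14 → bin 5 (remaining 6)
10 → bin 1 (remaining 2)
12 → bin 6 (remaining 8)
6 → bin 5 (remaining 0)
7 → bin 6 (remaining 1)
9 → bin 7 (remaining 11)
9 → bin 7 (remaining 2)
7 bins × 20 = 140; used 129; unused 11.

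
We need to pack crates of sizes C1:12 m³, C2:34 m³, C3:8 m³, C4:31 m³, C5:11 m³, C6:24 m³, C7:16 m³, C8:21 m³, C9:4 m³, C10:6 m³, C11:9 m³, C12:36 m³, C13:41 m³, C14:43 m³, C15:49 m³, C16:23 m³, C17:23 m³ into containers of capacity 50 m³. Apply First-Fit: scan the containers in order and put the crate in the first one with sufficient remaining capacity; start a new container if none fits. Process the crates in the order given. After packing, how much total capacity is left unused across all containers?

59

C1 (12 m³) → container 1 (remaining 38 m³)
C2 (34 m³) → container 1 (remaining 4 m³)
C3 (8 m³) → container 2 (remaining 42 m³)
C4 (31 m³) → container 2 (remaining 11 m³)
C5 (11 m³) → container 2 (remaining 0 m³)
C6 (24 m³) → container 3 (remaining 26 m³)
C7 (16 m³) → container 3 (remaining 10 m³)
C8 (21 m³) → container 4 (remaining 29 m³)
C9 (4 m³) → container 1 (remaining 0 m³)
C10 (6 m³) → container 3 (remaining 4 m³)
C11 (9 m³) → container 4 (remaining 20 m³)
C12 (36 m³) → container 5 (remaining 14 m³)
C13 (41 m³) → container 6 (remaining 9 m³)
C14 (43 m³) → container 7 (remaining 7 m³)
C15 (49 m³) → container 8 (remaining 1 m³)
C16 (23 m³) → container 9 (remaining 27 m³)
C17 (23 m³) → container 9 (remaining 4 m³)
9 containers × 50 m³ = 450 m³; used 391 m³; unused 59 m³.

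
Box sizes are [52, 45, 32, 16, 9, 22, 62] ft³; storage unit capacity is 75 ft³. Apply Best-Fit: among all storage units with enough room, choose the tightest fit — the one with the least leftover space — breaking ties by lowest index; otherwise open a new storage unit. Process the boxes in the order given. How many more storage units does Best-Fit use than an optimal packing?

0

Best-Fit: [52,16] [45,9] [32,22] [62] → 4 storage units.
Total size 238 ft³; any packing needs at least ⌈238/75⌉ = 4 storage units.
So 4 is already optimal.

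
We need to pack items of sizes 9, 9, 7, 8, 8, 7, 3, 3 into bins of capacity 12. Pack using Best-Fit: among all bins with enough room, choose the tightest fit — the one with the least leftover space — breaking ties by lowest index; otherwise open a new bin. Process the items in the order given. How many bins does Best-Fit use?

bin 1: place 9, 3 left
bin 2: place 9, 3 left
bin 3: place 7, 5 left
bin 4: place 8, 4 left
bin 5: place 8, 4 left
bin 6: place 7, 5 left
bin 1: place 3, 0 left
bin 2: place 3, 0 left

6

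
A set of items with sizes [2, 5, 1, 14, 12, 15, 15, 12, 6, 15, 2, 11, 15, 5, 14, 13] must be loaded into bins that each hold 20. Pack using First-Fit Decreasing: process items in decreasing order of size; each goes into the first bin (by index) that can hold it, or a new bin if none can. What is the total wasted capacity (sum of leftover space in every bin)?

43

Sorted descending: 15, 15, 15, 15, 14, 14, 13, 12, 12, 11, 6, 5, 5, 2, 2, 1.
15 → bin 1 (remaining 5)
15 → bin 2 (remaining 5)
15 → bin 3 (remaining 5)
15 → bin 4 (remaining 5)
14 → bin 5 (remaining 6)
14 → bin 6 (remaining 6)
13 → bin 7 (remaining 7)
12 → bin 8 (remaining 8)
12 → bin 9 (remaining 8)
11 → bin 10 (remaining 9)
6 → bin 5 (remaining 0)
5 → bin 1 (remaining 0)
5 → bin 2 (remaining 0)
2 → bin 3 (remaining 3)
2 → bin 3 (remaining 1)
1 → bin 3 (remaining 0)
10 bins × 20 = 200; used 157; unused 43.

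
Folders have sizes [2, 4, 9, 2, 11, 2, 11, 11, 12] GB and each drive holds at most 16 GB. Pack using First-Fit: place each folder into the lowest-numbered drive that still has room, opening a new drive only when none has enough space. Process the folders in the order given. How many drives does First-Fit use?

5 drives

drive 1: place 2 GB, 14 GB left
drive 1: place 4 GB, 10 GB left
drive 1: place 9 GB, 1 GB left
drive 2: place 2 GB, 14 GB left
drive 2: place 11 GB, 3 GB left
drive 2: place 2 GB, 1 GB left
drive 3: place 11 GB, 5 GB left
drive 4: place 11 GB, 5 GB left
drive 5: place 12 GB, 4 GB left
Final drives: [2,4,9] [2,11,2] [11] [11] [12].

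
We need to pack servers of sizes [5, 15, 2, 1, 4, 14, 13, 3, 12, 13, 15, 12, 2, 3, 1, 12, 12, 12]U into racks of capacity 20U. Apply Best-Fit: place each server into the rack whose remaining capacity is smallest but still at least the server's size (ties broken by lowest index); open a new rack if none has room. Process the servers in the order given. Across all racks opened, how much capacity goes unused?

Put 5U in rack 1; 15U remain.
Put 15U in rack 1; 0U remain.
Put 2U in rack 2; 18U remain.
Put 1U in rack 2; 17U remain.
Put 4U in rack 2; 13U remain.
Put 14U in rack 3; 6U remain.
Put 13U in rack 2; 0U remain.
Put 3U in rack 3; 3U remain.
Put 12U in rack 4; 8U remain.
Put 13U in rack 5; 7U remain.
Put 15U in rack 6; 5U remain.
Put 12U in rack 7; 8U remain.
Put 2U in rack 3; 1U remain.
Put 3U in rack 6; 2U remain.
Put 1U in rack 3; 0U remain.
Put 12U in rack 8; 8U remain.
Put 12U in rack 9; 8U remain.
Put 12U in rack 10; 8U remain.
10 racks × 20U = 200U; used 151U; unused 49U.

49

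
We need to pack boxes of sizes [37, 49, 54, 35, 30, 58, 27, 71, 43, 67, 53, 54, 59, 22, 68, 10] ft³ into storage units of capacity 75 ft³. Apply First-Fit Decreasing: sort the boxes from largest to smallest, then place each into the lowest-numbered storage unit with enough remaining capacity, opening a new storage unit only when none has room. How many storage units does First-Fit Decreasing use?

12

Sorted descending: 71, 68, 67, 59, 58, 54, 54, 53, 49, 43, 37, 35, 30, 27, 22, 10.
Put 71 ft³ in storage unit 1; 4 ft³ remain.
Put 68 ft³ in storage unit 2; 7 ft³ remain.
Put 67 ft³ in storage unit 3; 8 ft³ remain.
Put 59 ft³ in storage unit 4; 16 ft³ remain.
Put 58 ft³ in storage unit 5; 17 ft³ remain.
Put 54 ft³ in storage unit 6; 21 ft³ remain.
Put 54 ft³ in storage unit 7; 21 ft³ remain.
Put 53 ft³ in storage unit 8; 22 ft³ remain.
Put 49 ft³ in storage unit 9; 26 ft³ remain.
Put 43 ft³ in storage unit 10; 32 ft³ remain.
Put 37 ft³ in storage unit 11; 38 ft³ remain.
Put 35 ft³ in storage unit 11; 3 ft³ remain.
Put 30 ft³ in storage unit 10; 2 ft³ remain.
Put 27 ft³ in storage unit 12; 48 ft³ remain.
Put 22 ft³ in storage unit 8; 0 ft³ remain.
Put 10 ft³ in storage unit 4; 6 ft³ remain.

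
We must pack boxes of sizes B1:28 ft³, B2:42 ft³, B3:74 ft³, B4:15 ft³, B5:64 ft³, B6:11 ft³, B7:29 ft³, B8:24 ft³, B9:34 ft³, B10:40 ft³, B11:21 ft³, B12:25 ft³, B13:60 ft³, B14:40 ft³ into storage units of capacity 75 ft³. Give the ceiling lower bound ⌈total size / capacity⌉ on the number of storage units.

7

Total size = 28 + 42 + 74 + 15 + 64 + 11 + 29 + 24 + 34 + 40 + 21 + 25 + 60 + 40 = 507 ft³.
⌈507 / 75⌉ = 7.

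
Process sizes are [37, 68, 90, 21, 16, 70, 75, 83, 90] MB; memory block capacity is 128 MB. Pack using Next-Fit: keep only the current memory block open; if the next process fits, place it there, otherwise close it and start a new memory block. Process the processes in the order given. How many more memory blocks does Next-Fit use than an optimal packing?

0

Next-Fit: [37,68] [90,21,16] [70] [75] [83] [90] → 6 memory blocks.
6 processes exceed 64 MB (half the capacity), and no two of those can share a memory block, so at least 6 memory blocks are needed.
So 6 is already optimal.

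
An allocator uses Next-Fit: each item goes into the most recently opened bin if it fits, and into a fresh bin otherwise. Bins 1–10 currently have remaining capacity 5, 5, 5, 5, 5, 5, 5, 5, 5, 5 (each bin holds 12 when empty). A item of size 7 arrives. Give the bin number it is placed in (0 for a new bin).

Next-Fit only looks at bin 10, which has 5 free.
7 does not fit, so a new bin is opened.

0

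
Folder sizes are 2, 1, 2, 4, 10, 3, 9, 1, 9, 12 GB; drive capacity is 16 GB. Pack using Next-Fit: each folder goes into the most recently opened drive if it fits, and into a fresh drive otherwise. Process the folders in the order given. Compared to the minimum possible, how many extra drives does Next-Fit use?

1

Next-Fit: [2,1,2,4] [10,3] [9,1] [9] [12] → 5 drives.
Total size 53 GB; any packing needs at least ⌈53/16⌉ = 4 drives.
An optimal packing achieves that bound: [12,4] [10,3,2,1] [9,2,1] [9] → 4 drives.
Excess: 5 − 4 = 1.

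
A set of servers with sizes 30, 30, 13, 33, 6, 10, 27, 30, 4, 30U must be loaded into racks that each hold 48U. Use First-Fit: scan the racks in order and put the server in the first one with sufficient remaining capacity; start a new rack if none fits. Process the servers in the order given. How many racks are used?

Put 30U in rack 1; 18U remain.
Put 30U in rack 2; 18U remain.
Put 13U in rack 1; 5U remain.
Put 33U in rack 3; 15U remain.
Put 6U in rack 2; 12U remain.
Put 10U in rack 2; 2U remain.
Put 27U in rack 4; 21U remain.
Put 30U in rack 5; 18U remain.
Put 4U in rack 1; 1U remain.
Put 30U in rack 6; 18U remain.

6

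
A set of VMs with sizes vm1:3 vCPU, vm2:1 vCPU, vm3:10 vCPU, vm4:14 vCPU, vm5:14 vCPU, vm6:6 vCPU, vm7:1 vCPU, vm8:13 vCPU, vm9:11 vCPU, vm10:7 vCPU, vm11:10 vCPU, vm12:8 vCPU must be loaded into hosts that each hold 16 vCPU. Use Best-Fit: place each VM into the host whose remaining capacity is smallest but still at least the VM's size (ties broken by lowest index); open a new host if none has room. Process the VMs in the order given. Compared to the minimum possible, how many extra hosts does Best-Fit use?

1

Best-Fit: [3,1,10,1] [14] [14] [6,7] [13] [11] [10] [8] → 8 hosts.
Total size 98 vCPU; any packing needs at least ⌈98/16⌉ = 7 hosts.
An optimal packing achieves that bound: [14,1,1] [14] [13,3] [11] [10,6] [10] [8,7] → 7 hosts.
Excess: 8 − 7 = 1.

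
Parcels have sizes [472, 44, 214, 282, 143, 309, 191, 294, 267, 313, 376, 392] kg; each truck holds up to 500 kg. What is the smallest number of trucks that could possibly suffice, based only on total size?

Total size = 472 + 44 + 214 + 282 + 143 + 309 + 191 + 294 + 267 + 313 + 376 + 392 = 3297 kg.
⌈3297 / 500⌉ = 7.

7 trucks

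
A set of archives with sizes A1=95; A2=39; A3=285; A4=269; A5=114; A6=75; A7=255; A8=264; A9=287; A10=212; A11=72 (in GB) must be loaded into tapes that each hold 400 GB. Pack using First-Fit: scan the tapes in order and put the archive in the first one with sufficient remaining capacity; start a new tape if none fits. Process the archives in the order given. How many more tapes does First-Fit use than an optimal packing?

First-Fit: [95,39,114,75,72] [285] [269] [255] [264] [287] [212] → 7 tapes.
6 archives exceed 200 GB (half the capacity), and no two of those can share a tape, so at least 6 tapes are needed.
An optimal packing achieves that bound: [287,95] [285,114] [269,75,39] [264,72] [255] [212] → 6 tapes.
Excess: 7 − 6 = 1.

1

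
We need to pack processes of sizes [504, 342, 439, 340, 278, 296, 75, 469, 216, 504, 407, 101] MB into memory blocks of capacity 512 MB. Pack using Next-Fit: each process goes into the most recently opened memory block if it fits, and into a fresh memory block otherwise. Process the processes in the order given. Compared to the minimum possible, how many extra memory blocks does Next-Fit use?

1

Next-Fit: [504] [342] [439] [340] [278] [296,75] [469] [216] [504] [407,101] → 10 memory blocks.
9 processes exceed 256 MB (half the capacity), and no two of those can share a memory block, so at least 9 memory blocks are needed.
An optimal packing achieves that bound: [504] [504] [469] [439] [407,101] [342,75] [340] [296,216] [278] → 9 memory blocks.
Excess: 10 − 9 = 1.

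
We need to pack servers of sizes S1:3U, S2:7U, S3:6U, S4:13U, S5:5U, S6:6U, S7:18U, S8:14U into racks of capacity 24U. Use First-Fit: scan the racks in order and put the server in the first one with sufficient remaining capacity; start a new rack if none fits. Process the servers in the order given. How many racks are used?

4 racks

S1 (3U) → rack 1 (remaining 21U)
S2 (7U) → rack 1 (remaining 14U)
S3 (6U) → rack 1 (remaining 8U)
S4 (13U) → rack 2 (remaining 11U)
S5 (5U) → rack 1 (remaining 3U)
S6 (6U) → rack 2 (remaining 5U)
S7 (18U) → rack 3 (remaining 6U)
S8 (14U) → rack 4 (remaining 10U)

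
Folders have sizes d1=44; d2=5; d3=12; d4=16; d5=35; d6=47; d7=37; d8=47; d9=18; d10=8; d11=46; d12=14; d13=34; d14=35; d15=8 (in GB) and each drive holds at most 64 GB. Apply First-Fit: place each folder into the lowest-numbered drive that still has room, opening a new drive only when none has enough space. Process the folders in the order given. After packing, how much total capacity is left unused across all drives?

Put d1 (44 GB) in drive 1; 20 GB remain.
Put d2 (5 GB) in drive 1; 15 GB remain.
Put d3 (12 GB) in drive 1; 3 GB remain.
Put d4 (16 GB) in drive 2; 48 GB remain.
Put d5 (35 GB) in drive 2; 13 GB remain.
Put d6 (47 GB) in drive 3; 17 GB remain.
Put d7 (37 GB) in drive 4; 27 GB remain.
Put d8 (47 GB) in drive 5; 17 GB remain.
Put d9 (18 GB) in drive 4; 9 GB remain.
Put d10 (8 GB) in drive 2; 5 GB remain.
Put d11 (46 GB) in drive 6; 18 GB remain.
Put d12 (14 GB) in drive 3; 3 GB remain.
Put d13 (34 GB) in drive 7; 30 GB remain.
Put d14 (35 GB) in drive 8; 29 GB remain.
Put d15 (8 GB) in drive 4; 1 GB remain.
8 drives × 64 GB = 512 GB; used 406 GB; unused 106 GB.

106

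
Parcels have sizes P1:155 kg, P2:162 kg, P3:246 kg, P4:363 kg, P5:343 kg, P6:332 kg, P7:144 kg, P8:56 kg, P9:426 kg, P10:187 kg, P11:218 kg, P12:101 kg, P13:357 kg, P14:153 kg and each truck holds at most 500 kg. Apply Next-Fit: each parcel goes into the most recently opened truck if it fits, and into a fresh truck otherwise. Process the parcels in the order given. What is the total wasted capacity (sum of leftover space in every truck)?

truck 1: place P1 (155 kg), 345 kg left
truck 1: place P2 (162 kg), 183 kg left
truck 2: place P3 (246 kg), 254 kg left
truck 3: place P4 (363 kg), 137 kg left
truck 4: place P5 (343 kg), 157 kg left
truck 5: place P6 (332 kg), 168 kg left
truck 5: place P7 (144 kg), 24 kg left
truck 6: place P8 (56 kg), 444 kg left
truck 6: place P9 (426 kg), 18 kg left
truck 7: place P10 (187 kg), 313 kg left
truck 7: place P11 (218 kg), 95 kg left
truck 8: place P12 (101 kg), 399 kg left
truck 8: place P13 (357 kg), 42 kg left
truck 9: place P14 (153 kg), 347 kg left
9 trucks × 500 kg = 4500 kg; used 3243 kg; unused 1257 kg.

1257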